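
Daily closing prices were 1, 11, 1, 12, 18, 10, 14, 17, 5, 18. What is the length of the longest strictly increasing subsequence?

6

Let dp[i] be the length of the longest such subsequence ending at index i:
i:      1  2  3  4  5  6  7  8  9 10
a[i]:   1 11  1 12 18 10 14 17  5 18
dp:     1  2  1  3  4  2  4  5  2  6
Maximum dp value is 6.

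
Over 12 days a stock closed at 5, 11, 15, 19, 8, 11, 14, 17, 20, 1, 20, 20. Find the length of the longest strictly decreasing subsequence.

Negate each value so 'decreasing' becomes 'increasing', then run patience tails on the negated sequence:
-5 → extends → [-5]
-11 → replaces -5 → [-11]
-15 → replaces -11 → [-15]
-19 → replaces -15 → [-19]
-8 → extends → [-19, -8]
-11 → replaces -8 → [-19, -11]
-14 → replaces -11 → [-19, -14]
-17 → replaces -14 → [-19, -17]
-20 → replaces -19 → [-20, -17]
-1 → extends → [-20, -17, -1]
-20 → already a tail → [-20, -17, -1]
-20 → already a tail → [-20, -17, -1]
Three tails, so the longest strictly decreasing subsequence of the original has length 3.

3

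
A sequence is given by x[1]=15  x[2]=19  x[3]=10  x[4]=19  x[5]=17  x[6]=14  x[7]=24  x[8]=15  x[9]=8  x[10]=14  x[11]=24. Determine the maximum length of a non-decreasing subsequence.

5

Let dp[i] be the length of the longest such subsequence ending at index i:
i:      1  2  3  4  5  6  7  8  9 10 11
x[i]:  15 19 10 19 17 14 24 15  8 14 24
dp:     1  2  1  3  2  2  4  3  1  3  5
Maximum dp value is 5.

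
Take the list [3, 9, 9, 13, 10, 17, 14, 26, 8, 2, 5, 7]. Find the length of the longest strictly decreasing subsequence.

4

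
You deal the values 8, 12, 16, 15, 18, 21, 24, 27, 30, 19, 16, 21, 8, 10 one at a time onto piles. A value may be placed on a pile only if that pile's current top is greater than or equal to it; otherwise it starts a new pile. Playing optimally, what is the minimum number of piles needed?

8

Place each on the leftmost legal pile:
8 → new pile 1 (tops now [8])
12 → new pile 2 (tops now [8, 12])
16 → new pile 3 (tops now [8, 12, 16])
15 → pile 3 (tops now [8, 12, 15])
18 → new pile 4 (tops now [8, 12, 15, 18])
21 → new pile 5 (tops now [8, 12, 15, 18, 21])
24 → new pile 6 (tops now [8, 12, 15, 18, 21, 24])
27 → new pile 7 (tops now [8, 12, 15, 18, 21, 24, 27])
30 → new pile 8 (tops now [8, 12, 15, 18, 21, 24, 27, 30])
19 → pile 5 (tops now [8, 12, 15, 18, 19, 24, 27, 30])
16 → pile 4 (tops now [8, 12, 15, 16, 19, 24, 27, 30])
21 → pile 6 (tops now [8, 12, 15, 16, 19, 21, 27, 30])
8 → pile 1 (tops now [8, 12, 15, 16, 19, 21, 27, 30])
10 → pile 2 (tops now [8, 10, 15, 16, 19, 21, 27, 30])
Eight piles.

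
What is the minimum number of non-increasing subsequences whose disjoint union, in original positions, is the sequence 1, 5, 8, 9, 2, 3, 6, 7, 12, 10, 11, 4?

7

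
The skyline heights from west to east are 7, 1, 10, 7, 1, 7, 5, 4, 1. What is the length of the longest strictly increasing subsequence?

Track the smallest tail for each achievable length (strict):
7 → extends → [7]
1 → replaces 7 → [1]
10 → extends → [1, 10]
7 → replaces 10 → [1, 7]
1 → already a tail → [1, 7]
7 → already a tail → [1, 7]
5 → replaces 7 → [1, 5]
4 → replaces 5 → [1, 4]
1 → already a tail → [1, 4]
Two tails, so the longest strictly increasing subsequence has length 2 (e.g. 7, 10).

2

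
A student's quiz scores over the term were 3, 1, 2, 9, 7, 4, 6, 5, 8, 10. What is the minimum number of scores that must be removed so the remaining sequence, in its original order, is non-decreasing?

Fewest deletions = n − (longest non-decreasing subsequence).
Patience tails:
3 → extends → [3]
1 → replaces 3 → [1]
2 → extends → [1, 2]
9 → extends → [1, 2, 9]
7 → replaces 9 → [1, 2, 7]
4 → replaces 7 → [1, 2, 4]
6 → extends → [1, 2, 4, 6]
5 → replaces 6 → [1, 2, 4, 5]
8 → extends → [1, 2, 4, 5, 8]
10 → extends → [1, 2, 4, 5, 8, 10]
Longest non-decreasing subsequence has length 6, so deletions = 10 − 6 = 4.

4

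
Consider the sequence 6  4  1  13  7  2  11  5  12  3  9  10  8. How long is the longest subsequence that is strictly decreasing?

4

Let dp[i] be the longest strictly decreasing subsequence ending at i:
i:      1  2  3  4  5  6  7  8  9 10 11 12 13
a[i]:   6  4  1 13  7  2 11  5 12  3  9 10  8
dp:     1  2  3  1  2  3  2  3  2  4  3  3  4
Maximum is 4.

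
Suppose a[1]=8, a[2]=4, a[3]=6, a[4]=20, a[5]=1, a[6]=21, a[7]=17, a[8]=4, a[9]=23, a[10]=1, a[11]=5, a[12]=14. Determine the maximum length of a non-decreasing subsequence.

5

Track the smallest tail for each achievable length (allowing ties):
8 → extends → [8]
4 → replaces 8 → [4]
6 → extends → [4, 6]
20 → extends → [4, 6, 20]
1 → replaces 4 → [1, 6, 20]
21 → extends → [1, 6, 20, 21]
17 → replaces 20 → [1, 6, 17, 21]
4 → replaces 6 → [1, 4, 17, 21]
23 → extends → [1, 4, 17, 21, 23]
1 → replaces 4 → [1, 1, 17, 21, 23]
5 → replaces 17 → [1, 1, 5, 21, 23]
14 → replaces 21 → [1, 1, 5, 14, 23]
Five tails, so the longest non-decreasing subsequence has length 5 (e.g. 4, 6, 20, 21, 23).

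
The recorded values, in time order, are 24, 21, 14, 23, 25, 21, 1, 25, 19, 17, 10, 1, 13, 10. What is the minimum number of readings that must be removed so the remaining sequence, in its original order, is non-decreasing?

10

Fewest deletions = n − (longest non-decreasing subsequence).
Patience tails:
24 → extends → [24]
21 → replaces 24 → [21]
14 → replaces 21 → [14]
23 → extends → [14, 23]
25 → extends → [14, 23, 25]
21 → replaces 23 → [14, 21, 25]
1 → replaces 14 → [1, 21, 25]
25 → extends → [1, 21, 25, 25]
19 → replaces 21 → [1, 19, 25, 25]
17 → replaces 19 → [1, 17, 25, 25]
10 → replaces 17 → [1, 10, 25, 25]
1 → replaces 10 → [1, 1, 25, 25]
13 → replaces 25 → [1, 1, 13, 25]
10 → replaces 13 → [1, 1, 10, 25]
Longest non-decreasing subsequence has length 4, so deletions = 14 − 4 = 10.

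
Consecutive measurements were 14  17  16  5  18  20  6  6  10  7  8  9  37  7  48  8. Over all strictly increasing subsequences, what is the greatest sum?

154

Let S[i] be the best sum of a strictly increasing subsequence ending at i:
i:       1   2   3   4   5   6   7   8   9  10  11  12  13  14  15  16
a[i]:   14  17  16   5  18  20   6   6  10   7   8   9  37   7  48   8
S:      14  31  30   5  49  69  11  11  21  18  26  35 106  18 154  26
Maximum is 154 (e.g. 14 + 17 + 18 + 20 + 37 + 48).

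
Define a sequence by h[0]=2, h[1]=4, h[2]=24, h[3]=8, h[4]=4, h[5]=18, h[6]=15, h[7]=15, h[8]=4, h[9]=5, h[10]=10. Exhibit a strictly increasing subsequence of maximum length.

2, 4, 8, 18

Patience tails give the LIS length; then backtrack through the dp parents:
2 → extends → [2]
4 → extends → [2, 4]
24 → extends → [2, 4, 24]
8 → replaces 24 → [2, 4, 8]
4 → already a tail → [2, 4, 8]
18 → extends → [2, 4, 8, 18]
15 → replaces 18 → [2, 4, 8, 15]
15 → already a tail → [2, 4, 8, 15]
4 → already a tail → [2, 4, 8, 15]
5 → replaces 8 → [2, 4, 5, 15]
10 → replaces 15 → [2, 4, 5, 10]
Length 4; one witness is 2, 4, 8, 18.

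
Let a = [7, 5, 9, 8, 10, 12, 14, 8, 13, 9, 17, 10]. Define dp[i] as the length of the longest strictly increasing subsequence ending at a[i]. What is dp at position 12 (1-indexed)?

4

dp[i] = 1 + max{dp[j] : j<i, a[j]<a[i]} (or 1 if no such j):
i:      1  2  3  4  5  6  7  8  9 10 11 12
a[i]:   7  5  9  8 10 12 14  8 13  9 17 10
dp:     1  1  2  2  3  4  5  2  5  3  6  4
At index 12 the value is 4.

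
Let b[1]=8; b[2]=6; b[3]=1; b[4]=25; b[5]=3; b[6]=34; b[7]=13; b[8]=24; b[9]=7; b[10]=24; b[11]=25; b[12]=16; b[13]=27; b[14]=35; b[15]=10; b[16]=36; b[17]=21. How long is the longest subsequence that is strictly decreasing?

4

Negate each value so 'decreasing' becomes 'increasing', then run patience tails on the negated sequence:
-8 → extends → [-8]
-6 → extends → [-8, -6]
-1 → extends → [-8, -6, -1]
-25 → replaces -8 → [-25, -6, -1]
-3 → replaces -1 → [-25, -6, -3]
-34 → replaces -25 → [-34, -6, -3]
-13 → replaces -6 → [-34, -13, -3]
-24 → replaces -13 → [-34, -24, -3]
-7 → replaces -3 → [-34, -24, -7]
-24 → already a tail → [-34, -24, -7]
-25 → replaces -24 → [-34, -25, -7]
-16 → replaces -7 → [-34, -25, -16]
-27 → replaces -25 → [-34, -27, -16]
-35 → replaces -34 → [-35, -27, -16]
-10 → extends → [-35, -27, -16, -10]
-36 → replaces -35 → [-36, -27, -16, -10]
-21 → replaces -16 → [-36, -27, -21, -10]
Four tails, so the longest strictly decreasing subsequence of the original has length 4.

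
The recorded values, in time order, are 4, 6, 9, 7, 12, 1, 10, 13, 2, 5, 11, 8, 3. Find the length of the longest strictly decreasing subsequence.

4

Negate each value so 'decreasing' becomes 'increasing', then run patience tails on the negated sequence:
-4 → extends → [-4]
-6 → replaces -4 → [-6]
-9 → replaces -6 → [-9]
-7 → extends → [-9, -7]
-12 → replaces -9 → [-12, -7]
-1 → extends → [-12, -7, -1]
-10 → replaces -7 → [-12, -10, -1]
-13 → replaces -12 → [-13, -10, -1]
-2 → replaces -1 → [-13, -10, -2]
-5 → replaces -2 → [-13, -10, -5]
-11 → replaces -10 → [-13, -11, -5]
-8 → replaces -5 → [-13, -11, -8]
-3 → extends → [-13, -11, -8, -3]
Four tails, so the longest strictly decreasing subsequence of the original has length 4.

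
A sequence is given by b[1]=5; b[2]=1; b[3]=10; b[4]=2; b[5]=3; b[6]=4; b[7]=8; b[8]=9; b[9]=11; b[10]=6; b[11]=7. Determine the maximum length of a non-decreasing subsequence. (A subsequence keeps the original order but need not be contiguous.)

7

Track the smallest tail for each achievable length (allowing ties):
5 → extends → [5]
1 → replaces 5 → [1]
10 → extends → [1, 10]
2 → replaces 10 → [1, 2]
3 → extends → [1, 2, 3]
4 → extends → [1, 2, 3, 4]
8 → extends → [1, 2, 3, 4, 8]
9 → extends → [1, 2, 3, 4, 8, 9]
11 → extends → [1, 2, 3, 4, 8, 9, 11]
6 → replaces 8 → [1, 2, 3, 4, 6, 9, 11]
7 → replaces 9 → [1, 2, 3, 4, 6, 7, 11]
Seven tails, so the longest non-decreasing subsequence has length 7 (e.g. 1, 2, 3, 4, 8, 9, 11).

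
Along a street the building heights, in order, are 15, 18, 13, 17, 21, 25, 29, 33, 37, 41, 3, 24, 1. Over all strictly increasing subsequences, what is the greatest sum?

219

Let S[i] be the best sum of a strictly increasing subsequence ending at i:
i:       1   2   3   4   5   6   7   8   9  10  11  12  13
a[i]:   15  18  13  17  21  25  29  33  37  41   3  24   1
S:      15  33  13  32  54  79 108 141 178 219   3  78   1
Maximum is 219 (e.g. 15 + 18 + 21 + 25 + 29 + 33 + 37 + 41).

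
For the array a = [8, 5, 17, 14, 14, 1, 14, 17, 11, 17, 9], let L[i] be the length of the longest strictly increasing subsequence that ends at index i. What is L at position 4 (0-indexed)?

dp[i] = 1 + max{dp[j] : j<i, a[j]<a[i]} (or 1 if no such j):
i:      0  1  2  3  4  5  6  7  8  9 10
a[i]:   8  5 17 14 14  1 14 17 11 17  9
dp:     1  1  2  2  2  1  2  3  2  3  2
At index 4 the value is 2.

2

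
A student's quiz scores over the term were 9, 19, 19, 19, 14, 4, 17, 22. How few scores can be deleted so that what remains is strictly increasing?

Fewest deletions = n − (longest strictly increasing subsequence).
i:      1  2  3  4  5  6  7  8
a[i]:   9 19 19 19 14  4 17 22
dp:     1  2  2  2  2  1  3  4
max dp = 4, so deletions = 8 − 4 = 4.

4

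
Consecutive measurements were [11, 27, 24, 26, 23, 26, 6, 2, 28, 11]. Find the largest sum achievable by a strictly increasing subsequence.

89

Let S[i] be the best sum of a strictly increasing subsequence ending at i:
i:      1  2  3  4  5  6  7  8  9 10
a[i]:  11 27 24 26 23 26  6  2 28 11
S:     11 38 35 61 34 61  6  2 89 17
Maximum is 89 (e.g. 11 + 24 + 26 + 28).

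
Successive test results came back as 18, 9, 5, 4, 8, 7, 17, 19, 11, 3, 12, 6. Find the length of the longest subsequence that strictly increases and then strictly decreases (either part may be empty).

inc[i] = longest strictly increasing subsequence ending at i; dec[i] = longest strictly decreasing subsequence starting at i:
i:      1  2  3  4  5  6  7  8  9 10 11 12
a[i]:  18  9  5  4  8  7 17 19 11  3 12  6
inc:    1  1  1  1  2  2  3  4  3  1  4  2
dec:    5  4  3  2  3  2  3  3  2  1  2  1
Best peak at i=8 (value 19): inc=4, dec=3, length 4+3−1 = 6.

6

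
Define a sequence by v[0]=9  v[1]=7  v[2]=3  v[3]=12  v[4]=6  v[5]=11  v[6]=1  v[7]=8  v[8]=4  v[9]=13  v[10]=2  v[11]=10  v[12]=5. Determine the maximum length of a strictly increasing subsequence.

4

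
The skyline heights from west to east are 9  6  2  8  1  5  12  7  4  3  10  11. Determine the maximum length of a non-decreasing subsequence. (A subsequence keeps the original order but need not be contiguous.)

5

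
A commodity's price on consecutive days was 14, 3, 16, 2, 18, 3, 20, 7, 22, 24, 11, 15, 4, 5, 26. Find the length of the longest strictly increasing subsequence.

Track the smallest tail for each achievable length (strict):
14 → extends → [14]
3 → replaces 14 → [3]
16 → extends → [3, 16]
2 → replaces 3 → [2, 16]
18 → extends → [2, 16, 18]
3 → replaces 16 → [2, 3, 18]
20 → extends → [2, 3, 18, 20]
7 → replaces 18 → [2, 3, 7, 20]
22 → extends → [2, 3, 7, 20, 22]
24 → extends → [2, 3, 7, 20, 22, 24]
11 → replaces 20 → [2, 3, 7, 11, 22, 24]
15 → replaces 22 → [2, 3, 7, 11, 15, 24]
4 → replaces 7 → [2, 3, 4, 11, 15, 24]
5 → replaces 11 → [2, 3, 4, 5, 15, 24]
26 → extends → [2, 3, 4, 5, 15, 24, 26]
Seven tails, so the longest strictly increasing subsequence has length 7 (e.g. 14, 16, 18, 20, 22, 24, 26).

7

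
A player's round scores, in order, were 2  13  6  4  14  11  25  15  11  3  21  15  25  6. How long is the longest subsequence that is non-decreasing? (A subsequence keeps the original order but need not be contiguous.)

Track the smallest tail for each achievable length (allowing ties):
2 → extends → [2]
13 → extends → [2, 13]
6 → replaces 13 → [2, 6]
4 → replaces 6 → [2, 4]
14 → extends → [2, 4, 14]
11 → replaces 14 → [2, 4, 11]
25 → extends → [2, 4, 11, 25]
15 → replaces 25 → [2, 4, 11, 15]
11 → replaces 15 → [2, 4, 11, 11]
3 → replaces 4 → [2, 3, 11, 11]
21 → extends → [2, 3, 11, 11, 21]
15 → replaces 21 → [2, 3, 11, 11, 15]
25 → extends → [2, 3, 11, 11, 15, 25]
6 → replaces 11 → [2, 3, 6, 11, 15, 25]
Six tails, so the longest non-decreasing subsequence has length 6 (e.g. 2, 13, 14, 15, 21, 25).

6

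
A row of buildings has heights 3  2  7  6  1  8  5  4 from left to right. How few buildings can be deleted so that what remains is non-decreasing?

Fewest deletions = n − (longest non-decreasing subsequence).
i:     1 2 3 4 5 6 7 8
a[i]:  3 2 7 6 1 8 5 4
dp:    1 1 2 2 1 3 2 2
max dp = 3, so deletions = 8 − 3 = 5.

5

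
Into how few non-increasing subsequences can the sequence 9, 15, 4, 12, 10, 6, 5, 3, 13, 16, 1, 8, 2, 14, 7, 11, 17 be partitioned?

5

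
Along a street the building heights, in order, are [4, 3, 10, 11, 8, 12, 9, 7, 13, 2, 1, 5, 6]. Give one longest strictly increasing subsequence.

Patience tails give the LIS length; then backtrack through the dp parents:
4 → extends → [4]
3 → replaces 4 → [3]
10 → extends → [3, 10]
11 → extends → [3, 10, 11]
8 → replaces 10 → [3, 8, 11]
12 → extends → [3, 8, 11, 12]
9 → replaces 11 → [3, 8, 9, 12]
7 → replaces 8 → [3, 7, 9, 12]
13 → extends → [3, 7, 9, 12, 13]
2 → replaces 3 → [2, 7, 9, 12, 13]
1 → replaces 2 → [1, 7, 9, 12, 13]
5 → replaces 7 → [1, 5, 9, 12, 13]
6 → replaces 9 → [1, 5, 6, 12, 13]
Length 5; one witness is 4, 10, 11, 12, 13.

4, 10, 11, 12, 13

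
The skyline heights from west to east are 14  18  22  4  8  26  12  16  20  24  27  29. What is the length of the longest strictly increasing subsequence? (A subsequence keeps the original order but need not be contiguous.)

Track the smallest tail for each achievable length (strict):
14 → extends → [14]
18 → extends → [14, 18]
22 → extends → [14, 18, 22]
4 → replaces 14 → [4, 18, 22]
8 → replaces 18 → [4, 8, 22]
26 → extends → [4, 8, 22, 26]
12 → replaces 22 → [4, 8, 12, 26]
16 → replaces 26 → [4, 8, 12, 16]
20 → extends → [4, 8, 12, 16, 20]
24 → extends → [4, 8, 12, 16, 20, 24]
27 → extends → [4, 8, 12, 16, 20, 24, 27]
29 → extends → [4, 8, 12, 16, 20, 24, 27, 29]
Eight tails, so the longest strictly increasing subsequence has length 8 (e.g. 4, 8, 12, 16, 20, 24, 27, 29).

8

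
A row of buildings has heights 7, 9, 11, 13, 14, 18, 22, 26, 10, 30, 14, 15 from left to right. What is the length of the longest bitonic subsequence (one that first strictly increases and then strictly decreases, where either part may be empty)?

inc[i] = longest strictly increasing subsequence ending at i; dec[i] = longest strictly decreasing subsequence starting at i:
i:      1  2  3  4  5  6  7  8  9 10 11 12
a[i]:   7  9 11 13 14 18 22 26 10 30 14 15
inc:    1  2  3  4  5  6  7  8  3  9  5  6
dec:    1  1  2  2  2  2  2  2  1  2  1  1
Best peak at i=10 (value 30): inc=9, dec=2, length 9+2−1 = 10.

10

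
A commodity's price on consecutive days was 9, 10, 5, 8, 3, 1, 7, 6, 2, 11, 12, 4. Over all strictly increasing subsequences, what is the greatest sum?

Let S[i] be the best sum of a strictly increasing subsequence ending at i:
i:      1  2  3  4  5  6  7  8  9 10 11 12
a[i]:   9 10  5  8  3  1  7  6  2 11 12  4
S:      9 19  5 13  3  1 12 11  3 30 42  7
Maximum is 42 (e.g. 9 + 10 + 11 + 12).

42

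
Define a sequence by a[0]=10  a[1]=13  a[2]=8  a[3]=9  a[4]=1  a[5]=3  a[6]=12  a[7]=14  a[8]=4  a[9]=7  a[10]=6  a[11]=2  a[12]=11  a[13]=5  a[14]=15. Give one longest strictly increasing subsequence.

Patience tails give the LIS length; then backtrack through the dp parents:
10 → extends → [10]
13 → extends → [10, 13]
8 → replaces 10 → [8, 13]
9 → replaces 13 → [8, 9]
1 → replaces 8 → [1, 9]
3 → replaces 9 → [1, 3]
12 → extends → [1, 3, 12]
14 → extends → [1, 3, 12, 14]
4 → replaces 12 → [1, 3, 4, 14]
7 → replaces 14 → [1, 3, 4, 7]
6 → replaces 7 → [1, 3, 4, 6]
2 → replaces 3 → [1, 2, 4, 6]
11 → extends → [1, 2, 4, 6, 11]
5 → replaces 6 → [1, 2, 4, 5, 11]
15 → extends → [1, 2, 4, 5, 11, 15]
Length 6; one witness is 1, 3, 4, 7, 11, 15.

1, 3, 4, 7, 11, 15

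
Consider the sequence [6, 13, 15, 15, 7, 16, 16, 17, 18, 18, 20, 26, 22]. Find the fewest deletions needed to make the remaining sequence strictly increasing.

5

Fewest deletions = n − (longest strictly increasing subsequence).
Patience tails:
6 → extends → [6]
13 → extends → [6, 13]
15 → extends → [6, 13, 15]
15 → already a tail → [6, 13, 15]
7 → replaces 13 → [6, 7, 15]
16 → extends → [6, 7, 15, 16]
16 → already a tail → [6, 7, 15, 16]
17 → extends → [6, 7, 15, 16, 17]
18 → extends → [6, 7, 15, 16, 17, 18]
18 → already a tail → [6, 7, 15, 16, 17, 18]
20 → extends → [6, 7, 15, 16, 17, 18, 20]
26 → extends → [6, 7, 15, 16, 17, 18, 20, 26]
22 → replaces 26 → [6, 7, 15, 16, 17, 18, 20, 22]
Longest strictly increasing subsequence has length 8, so deletions = 13 − 8 = 5.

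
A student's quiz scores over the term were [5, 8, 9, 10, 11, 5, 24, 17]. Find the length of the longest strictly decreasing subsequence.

2

Let dp[i] be the longest strictly decreasing subsequence ending at i:
i:      1  2  3  4  5  6  7  8
a[i]:   5  8  9 10 11  5 24 17
dp:     1  1  1  1  1  2  1  2
Maximum is 2.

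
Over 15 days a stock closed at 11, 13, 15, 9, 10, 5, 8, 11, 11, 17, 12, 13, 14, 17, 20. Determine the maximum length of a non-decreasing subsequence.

9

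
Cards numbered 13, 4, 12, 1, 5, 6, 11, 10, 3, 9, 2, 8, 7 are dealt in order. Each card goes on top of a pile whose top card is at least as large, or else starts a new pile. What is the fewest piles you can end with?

4

Place each on the leftmost legal pile:
13 → new pile 1 (tops now [13])
4 → pile 1 (tops now [4])
12 → new pile 2 (tops now [4, 12])
1 → pile 1 (tops now [1, 12])
5 → pile 2 (tops now [1, 5])
6 → new pile 3 (tops now [1, 5, 6])
11 → new pile 4 (tops now [1, 5, 6, 11])
10 → pile 4 (tops now [1, 5, 6, 10])
3 → pile 2 (tops now [1, 3, 6, 10])
9 → pile 4 (tops now [1, 3, 6, 9])
2 → pile 2 (tops now [1, 2, 6, 9])
8 → pile 4 (tops now [1, 2, 6, 8])
7 → pile 4 (tops now [1, 2, 6, 7])
Four piles.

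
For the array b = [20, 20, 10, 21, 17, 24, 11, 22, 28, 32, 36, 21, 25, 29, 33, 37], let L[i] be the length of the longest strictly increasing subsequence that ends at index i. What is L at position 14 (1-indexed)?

dp[i] = 1 + max{dp[j] : j<i, b[j]<b[i]} (or 1 if no such j):
i:      1  2  3  4  5  6  7  8  9 10 11 12 13 14 15 16
b[i]:  20 20 10 21 17 24 11 22 28 32 36 21 25 29 33 37
dp:     1  1  1  2  2  3  2  3  4  5  6  3  4  5  6  7
At index 14 the value is 5.

5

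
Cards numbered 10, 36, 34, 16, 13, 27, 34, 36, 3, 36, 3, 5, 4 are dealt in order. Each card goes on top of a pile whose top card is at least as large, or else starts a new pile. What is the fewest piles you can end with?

5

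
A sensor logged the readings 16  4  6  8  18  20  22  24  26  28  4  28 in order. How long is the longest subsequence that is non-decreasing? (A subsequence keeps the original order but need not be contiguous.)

10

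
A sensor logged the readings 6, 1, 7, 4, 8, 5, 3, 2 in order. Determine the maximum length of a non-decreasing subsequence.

Track the smallest tail for each achievable length (allowing ties):
6 → extends → [6]
1 → replaces 6 → [1]
7 → extends → [1, 7]
4 → replaces 7 → [1, 4]
8 → extends → [1, 4, 8]
5 → replaces 8 → [1, 4, 5]
3 → replaces 4 → [1, 3, 5]
2 → replaces 3 → [1, 2, 5]
Three tails, so the longest non-decreasing subsequence has length 3 (e.g. 6, 7, 8).

3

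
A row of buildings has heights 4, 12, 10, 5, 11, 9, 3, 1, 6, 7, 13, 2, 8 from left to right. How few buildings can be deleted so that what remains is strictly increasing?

Fewest deletions = n − (longest strictly increasing subsequence).
i:      1  2  3  4  5  6  7  8  9 10 11 12 13
a[i]:   4 12 10  5 11  9  3  1  6  7 13  2  8
dp:     1  2  2  2  3  3  1  1  3  4  5  2  5
max dp = 5, so deletions = 13 − 5 = 8.

8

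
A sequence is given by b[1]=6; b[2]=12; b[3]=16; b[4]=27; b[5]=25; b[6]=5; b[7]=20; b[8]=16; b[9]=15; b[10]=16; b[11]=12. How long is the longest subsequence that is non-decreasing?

Let dp[i] be the length of the longest such subsequence ending at index i:
i:      1  2  3  4  5  6  7  8  9 10 11
b[i]:   6 12 16 27 25  5 20 16 15 16 12
dp:     1  2  3  4  4  1  4  4  3  5  3
Maximum dp value is 5.

5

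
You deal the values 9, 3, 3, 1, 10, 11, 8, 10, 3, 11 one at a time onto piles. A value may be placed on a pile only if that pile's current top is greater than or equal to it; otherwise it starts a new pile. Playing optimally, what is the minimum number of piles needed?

4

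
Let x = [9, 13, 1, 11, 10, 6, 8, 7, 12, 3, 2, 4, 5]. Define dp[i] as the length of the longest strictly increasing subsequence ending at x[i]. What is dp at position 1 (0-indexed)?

2

dp[i] = 1 + max{dp[j] : j<i, x[j]<x[i]} (or 1 if no such j):
i:      0  1  2  3  4  5  6  7  8  9 10 11 12
x[i]:   9 13  1 11 10  6  8  7 12  3  2  4  5
dp:     1  2  1  2  2  2  3  3  4  2  2  3  4
At index 1 the value is 2.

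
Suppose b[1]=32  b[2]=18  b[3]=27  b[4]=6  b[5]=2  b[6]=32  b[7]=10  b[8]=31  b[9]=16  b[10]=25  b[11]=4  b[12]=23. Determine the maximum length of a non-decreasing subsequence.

Let dp[i] be the length of the longest such subsequence ending at index i:
i:      1  2  3  4  5  6  7  8  9 10 11 12
b[i]:  32 18 27  6  2 32 10 31 16 25  4 23
dp:     1  1  2  1  1  3  2  3  3  4  2  4
Maximum dp value is 4.

4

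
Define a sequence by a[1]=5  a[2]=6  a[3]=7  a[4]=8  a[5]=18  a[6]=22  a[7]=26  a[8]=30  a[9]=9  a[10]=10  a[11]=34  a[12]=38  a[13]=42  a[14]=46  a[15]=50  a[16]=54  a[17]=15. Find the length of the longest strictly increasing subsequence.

Track the smallest tail for each achievable length (strict):
5 → extends → [5]
6 → extends → [5, 6]
7 → extends → [5, 6, 7]
8 → extends → [5, 6, 7, 8]
18 → extends → [5, 6, 7, 8, 18]
22 → extends → [5, 6, 7, 8, 18, 22]
26 → extends → [5, 6, 7, 8, 18, 22, 26]
30 → extends → [5, 6, 7, 8, 18, 22, 26, 30]
9 → replaces 18 → [5, 6, 7, 8, 9, 22, 26, 30]
10 → replaces 22 → [5, 6, 7, 8, 9, 10, 26, 30]
34 → extends → [5, 6, 7, 8, 9, 10, 26, 30, 34]
38 → extends → [5, 6, 7, 8, 9, 10, 26, 30, 34, 38]
42 → extends → [5, 6, 7, 8, 9, 10, 26, 30, 34, 38, 42]
46 → extends → [5, 6, 7, 8, 9, 10, 26, 30, 34, 38, 42, 46]
50 → extends → [5, 6, 7, 8, 9, 10, 26, 30, 34, 38, 42, 46, 50]
54 → extends → [5, 6, 7, 8, 9, 10, 26, 30, 34, 38, 42, 46, 50, 54]
15 → replaces 26 → [5, 6, 7, 8, 9, 10, 15, 30, 34, 38, 42, 46, 50, 54]
Fourteen tails, so the longest strictly increasing subsequence has length 14 (e.g. 5, 6, 7, 8, 18, 22, 26, 30, 34, 38, 42, 46, 50, 54).

14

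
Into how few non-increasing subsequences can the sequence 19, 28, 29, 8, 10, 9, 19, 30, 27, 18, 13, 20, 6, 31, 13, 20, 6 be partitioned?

5

Place each on the leftmost legal pile:
19 → new pile 1 (tops now [19])
28 → new pile 2 (tops now [19, 28])
29 → new pile 3 (tops now [19, 28, 29])
8 → pile 1 (tops now [8, 28, 29])
10 → pile 2 (tops now [8, 10, 29])
9 → pile 2 (tops now [8, 9, 29])
19 → pile 3 (tops now [8, 9, 19])
30 → new pile 4 (tops now [8, 9, 19, 30])
27 → pile 4 (tops now [8, 9, 19, 27])
18 → pile 3 (tops now [8, 9, 18, 27])
13 → pile 3 (tops now [8, 9, 13, 27])
20 → pile 4 (tops now [8, 9, 13, 20])
6 → pile 1 (tops now [6, 9, 13, 20])
31 → new pile 5 (tops now [6, 9, 13, 20, 31])
13 → pile 3 (tops now [6, 9, 13, 20, 31])
20 → pile 4 (tops now [6, 9, 13, 20, 31])
6 → pile 1 (tops now [6, 9, 13, 20, 31])
Five piles.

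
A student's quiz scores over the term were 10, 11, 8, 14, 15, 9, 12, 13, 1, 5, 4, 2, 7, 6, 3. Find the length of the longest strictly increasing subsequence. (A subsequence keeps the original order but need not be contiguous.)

Let dp[i] be the length of the longest such subsequence ending at index i:
i:      1  2  3  4  5  6  7  8  9 10 11 12 13 14 15
a[i]:  10 11  8 14 15  9 12 13  1  5  4  2  7  6  3
dp:     1  2  1  3  4  2  3  4  1  2  2  2  3  3  3
Maximum dp value is 4.

4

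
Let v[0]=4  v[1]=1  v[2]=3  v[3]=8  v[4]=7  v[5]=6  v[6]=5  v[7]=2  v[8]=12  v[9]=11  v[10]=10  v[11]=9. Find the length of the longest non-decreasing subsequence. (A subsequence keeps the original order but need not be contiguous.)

Track the smallest tail for each achievable length (allowing ties):
4 → extends → [4]
1 → replaces 4 → [1]
3 → extends → [1, 3]
8 → extends → [1, 3, 8]
7 → replaces 8 → [1, 3, 7]
6 → replaces 7 → [1, 3, 6]
5 → replaces 6 → [1, 3, 5]
2 → replaces 3 → [1, 2, 5]
12 → extends → [1, 2, 5, 12]
11 → replaces 12 → [1, 2, 5, 11]
10 → replaces 11 → [1, 2, 5, 10]
9 → replaces 10 → [1, 2, 5, 9]
Four tails, so the longest non-decreasing subsequence has length 4 (e.g. 1, 3, 8, 12).

4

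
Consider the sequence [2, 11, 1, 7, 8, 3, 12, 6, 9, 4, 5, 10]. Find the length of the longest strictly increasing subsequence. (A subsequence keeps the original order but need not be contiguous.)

5

Track the smallest tail for each achievable length (strict):
2 → extends → [2]
11 → extends → [2, 11]
1 → replaces 2 → [1, 11]
7 → replaces 11 → [1, 7]
8 → extends → [1, 7, 8]
3 → replaces 7 → [1, 3, 8]
12 → extends → [1, 3, 8, 12]
6 → replaces 8 → [1, 3, 6, 12]
9 → replaces 12 → [1, 3, 6, 9]
4 → replaces 6 → [1, 3, 4, 9]
5 → replaces 9 → [1, 3, 4, 5]
10 → extends → [1, 3, 4, 5, 10]
Five tails, so the longest strictly increasing subsequence has length 5 (e.g. 2, 7, 8, 9, 10).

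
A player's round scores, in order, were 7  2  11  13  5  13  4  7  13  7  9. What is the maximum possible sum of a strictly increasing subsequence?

31

Let S[i] be the best sum of a strictly increasing subsequence ending at i:
i:      1  2  3  4  5  6  7  8  9 10 11
a[i]:   7  2 11 13  5 13  4  7 13  7  9
S:      7  2 18 31  7 31  6 14 31 14 23
Maximum is 31 (e.g. 7 + 11 + 13).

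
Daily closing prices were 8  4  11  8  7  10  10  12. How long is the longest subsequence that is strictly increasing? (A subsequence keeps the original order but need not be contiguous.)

4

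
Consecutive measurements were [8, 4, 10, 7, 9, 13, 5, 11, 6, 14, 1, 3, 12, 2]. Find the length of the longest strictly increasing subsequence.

Track the smallest tail for each achievable length (strict):
8 → extends → [8]
4 → replaces 8 → [4]
10 → extends → [4, 10]
7 → replaces 10 → [4, 7]
9 → extends → [4, 7, 9]
13 → extends → [4, 7, 9, 13]
5 → replaces 7 → [4, 5, 9, 13]
11 → replaces 13 → [4, 5, 9, 11]
6 → replaces 9 → [4, 5, 6, 11]
14 → extends → [4, 5, 6, 11, 14]
1 → replaces 4 → [1, 5, 6, 11, 14]
3 → replaces 5 → [1, 3, 6, 11, 14]
12 → replaces 14 → [1, 3, 6, 11, 12]
2 → replaces 3 → [1, 2, 6, 11, 12]
Five tails, so the longest strictly increasing subsequence has length 5 (e.g. 4, 7, 9, 13, 14).

5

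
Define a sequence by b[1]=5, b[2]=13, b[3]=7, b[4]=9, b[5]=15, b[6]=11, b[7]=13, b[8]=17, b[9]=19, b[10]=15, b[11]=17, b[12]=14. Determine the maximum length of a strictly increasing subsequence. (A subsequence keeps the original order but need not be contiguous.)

Track the smallest tail for each achievable length (strict):
5 → extends → [5]
13 → extends → [5, 13]
7 → replaces 13 → [5, 7]
9 → extends → [5, 7, 9]
15 → extends → [5, 7, 9, 15]
11 → replaces 15 → [5, 7, 9, 11]
13 → extends → [5, 7, 9, 11, 13]
17 → extends → [5, 7, 9, 11, 13, 17]
19 → extends → [5, 7, 9, 11, 13, 17, 19]
15 → replaces 17 → [5, 7, 9, 11, 13, 15, 19]
17 → replaces 19 → [5, 7, 9, 11, 13, 15, 17]
14 → replaces 15 → [5, 7, 9, 11, 13, 14, 17]
Seven tails, so the longest strictly increasing subsequence has length 7 (e.g. 5, 7, 9, 11, 13, 17, 19).

7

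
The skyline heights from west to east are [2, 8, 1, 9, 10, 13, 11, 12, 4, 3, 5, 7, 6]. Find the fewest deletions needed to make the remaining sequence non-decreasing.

7

Fewest deletions = n − (longest non-decreasing subsequence).
Patience tails:
2 → extends → [2]
8 → extends → [2, 8]
1 → replaces 2 → [1, 8]
9 → extends → [1, 8, 9]
10 → extends → [1, 8, 9, 10]
13 → extends → [1, 8, 9, 10, 13]
11 → replaces 13 → [1, 8, 9, 10, 11]
12 → extends → [1, 8, 9, 10, 11, 12]
4 → replaces 8 → [1, 4, 9, 10, 11, 12]
3 → replaces 4 → [1, 3, 9, 10, 11, 12]
5 → replaces 9 → [1, 3, 5, 10, 11, 12]
7 → replaces 10 → [1, 3, 5, 7, 11, 12]
6 → replaces 7 → [1, 3, 5, 6, 11, 12]
Longest non-decreasing subsequence has length 6, so deletions = 13 − 6 = 7.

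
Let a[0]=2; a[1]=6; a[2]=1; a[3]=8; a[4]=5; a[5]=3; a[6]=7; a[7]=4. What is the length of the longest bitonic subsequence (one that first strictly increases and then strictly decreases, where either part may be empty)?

inc[i] = longest strictly increasing subsequence ending at i; dec[i] = longest strictly decreasing subsequence starting at i:
i:     0 1 2 3 4 5 6 7
a[i]:  2 6 1 8 5 3 7 4
inc:   1 2 1 3 2 2 3 3
dec:   2 3 1 3 2 1 2 1
Best peak at i=3 (value 8): inc=3, dec=3, length 3+3−1 = 5.

5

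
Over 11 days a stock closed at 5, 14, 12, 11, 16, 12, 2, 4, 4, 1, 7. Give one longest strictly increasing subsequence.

Patience tails give the LIS length; then backtrack through the dp parents:
5 → extends → [5]
14 → extends → [5, 14]
12 → replaces 14 → [5, 12]
11 → replaces 12 → [5, 11]
16 → extends → [5, 11, 16]
12 → replaces 16 → [5, 11, 12]
2 → replaces 5 → [2, 11, 12]
4 → replaces 11 → [2, 4, 12]
4 → already a tail → [2, 4, 12]
1 → replaces 2 → [1, 4, 12]
7 → replaces 12 → [1, 4, 7]
Length 3; one witness is 5, 14, 16.

5, 14, 16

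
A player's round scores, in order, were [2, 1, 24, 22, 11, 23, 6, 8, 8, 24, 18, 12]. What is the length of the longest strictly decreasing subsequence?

4

Let dp[i] be the longest strictly decreasing subsequence ending at i:
i:      1  2  3  4  5  6  7  8  9 10 11 12
a[i]:   2  1 24 22 11 23  6  8  8 24 18 12
dp:     1  2  1  2  3  2  4  4  4  1  3  4
Maximum is 4.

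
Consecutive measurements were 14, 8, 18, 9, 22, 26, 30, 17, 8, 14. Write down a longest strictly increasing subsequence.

Patience tails give the LIS length; then backtrack through the dp parents:
14 → extends → [14]
8 → replaces 14 → [8]
18 → extends → [8, 18]
9 → replaces 18 → [8, 9]
22 → extends → [8, 9, 22]
26 → extends → [8, 9, 22, 26]
30 → extends → [8, 9, 22, 26, 30]
17 → replaces 22 → [8, 9, 17, 26, 30]
8 → already a tail → [8, 9, 17, 26, 30]
14 → replaces 17 → [8, 9, 14, 26, 30]
Length 5; one witness is 14, 18, 22, 26, 30.

14, 18, 22, 26, 30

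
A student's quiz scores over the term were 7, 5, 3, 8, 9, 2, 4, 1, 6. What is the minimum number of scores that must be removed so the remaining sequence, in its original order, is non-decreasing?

6

Fewest deletions = n − (longest non-decreasing subsequence).
i:     1 2 3 4 5 6 7 8 9
a[i]:  7 5 3 8 9 2 4 1 6
dp:    1 1 1 2 3 1 2 1 3
max dp = 3, so deletions = 9 − 3 = 6.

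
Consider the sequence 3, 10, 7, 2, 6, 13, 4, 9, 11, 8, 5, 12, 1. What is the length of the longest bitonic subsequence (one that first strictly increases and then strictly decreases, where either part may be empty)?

inc[i] = longest strictly increasing subsequence ending at i; dec[i] = longest strictly decreasing subsequence starting at i:
i:      1  2  3  4  5  6  7  8  9 10 11 12 13
a[i]:   3 10  7  2  6 13  4  9 11  8  5 12  1
inc:    1  2  2  1  2  3  2  3  4  3  3  5  1
dec:    3  5  4  2  3  5  2  4  4  3  2  2  1
Best peak at i=6 (value 13): inc=3, dec=5, length 3+5−1 = 7.

7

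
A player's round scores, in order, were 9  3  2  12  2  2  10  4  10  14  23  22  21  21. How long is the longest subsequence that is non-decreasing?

8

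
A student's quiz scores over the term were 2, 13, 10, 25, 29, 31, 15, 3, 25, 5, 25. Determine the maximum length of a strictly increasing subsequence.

Let dp[i] be the length of the longest such subsequence ending at index i:
i:      1  2  3  4  5  6  7  8  9 10 11
a[i]:   2 13 10 25 29 31 15  3 25  5 25
dp:     1  2  2  3  4  5  3  2  4  3  4
Maximum dp value is 5.

5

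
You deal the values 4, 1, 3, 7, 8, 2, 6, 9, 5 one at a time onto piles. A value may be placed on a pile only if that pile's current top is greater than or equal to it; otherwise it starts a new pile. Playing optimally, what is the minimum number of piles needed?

Place each on the leftmost legal pile:
4 → new pile 1 (tops now [4])
1 → pile 1 (tops now [1])
3 → new pile 2 (tops now [1, 3])
7 → new pile 3 (tops now [1, 3, 7])
8 → new pile 4 (tops now [1, 3, 7, 8])
2 → pile 2 (tops now [1, 2, 7, 8])
6 → pile 3 (tops now [1, 2, 6, 8])
9 → new pile 5 (tops now [1, 2, 6, 8, 9])
5 → pile 3 (tops now [1, 2, 5, 8, 9])
Five piles.

5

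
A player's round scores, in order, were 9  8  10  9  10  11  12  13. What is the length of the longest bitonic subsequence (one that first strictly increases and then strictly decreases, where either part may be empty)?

inc[i] = longest strictly increasing subsequence ending at i; dec[i] = longest strictly decreasing subsequence starting at i:
i:      1  2  3  4  5  6  7  8
a[i]:   9  8 10  9 10 11 12 13
inc:    1  1  2  2  3  4  5  6
dec:    2  1  2  1  1  1  1  1
Best peak at i=8 (value 13): inc=6, dec=1, length 6+1−1 = 6.

6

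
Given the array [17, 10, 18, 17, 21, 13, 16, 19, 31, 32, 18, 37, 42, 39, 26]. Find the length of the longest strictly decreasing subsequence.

Let dp[i] be the longest strictly decreasing subsequence ending at i:
i:      1  2  3  4  5  6  7  8  9 10 11 12 13 14 15
a[i]:  17 10 18 17 21 13 16 19 31 32 18 37 42 39 26
dp:     1  2  1  2  1  3  3  2  1  1  3  1  1  2  3
Maximum is 3.

3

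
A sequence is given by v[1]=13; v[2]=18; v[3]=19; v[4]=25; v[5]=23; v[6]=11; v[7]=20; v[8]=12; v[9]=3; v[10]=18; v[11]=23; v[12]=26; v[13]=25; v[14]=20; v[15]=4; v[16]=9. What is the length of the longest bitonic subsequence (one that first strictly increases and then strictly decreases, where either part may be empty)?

inc[i] = longest strictly increasing subsequence ending at i; dec[i] = longest strictly decreasing subsequence starting at i:
i:      1  2  3  4  5  6  7  8  9 10 11 12 13 14 15 16
v[i]:  13 18 19 25 23 11 20 12  3 18 23 26 25 20  4  9
inc:    1  2  3  4  4  1  4  2  1  3  5  6  6  4  2  3
dec:    3  3  3  5  4  2  3  2  1  2  3  4  3  2  1  1
Best peak at i=12 (value 26): inc=6, dec=4, length 6+4−1 = 9.

9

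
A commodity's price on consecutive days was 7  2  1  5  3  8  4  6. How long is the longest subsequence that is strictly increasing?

4

Track the smallest tail for each achievable length (strict):
7 → extends → [7]
2 → replaces 7 → [2]
1 → replaces 2 → [1]
5 → extends → [1, 5]
3 → replaces 5 → [1, 3]
8 → extends → [1, 3, 8]
4 → replaces 8 → [1, 3, 4]
6 → extends → [1, 3, 4, 6]
Four tails, so the longest strictly increasing subsequence has length 4 (e.g. 2, 3, 4, 6).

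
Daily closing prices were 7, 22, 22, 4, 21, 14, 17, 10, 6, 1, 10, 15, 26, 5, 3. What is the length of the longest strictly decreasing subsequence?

7

Let dp[i] be the longest strictly decreasing subsequence ending at i:
i:      1  2  3  4  5  6  7  8  9 10 11 12 13 14 15
a[i]:   7 22 22  4 21 14 17 10  6  1 10 15 26  5  3
dp:     1  1  1  2  2  3  3  4  5  6  4  4  1  6  7
Maximum is 7.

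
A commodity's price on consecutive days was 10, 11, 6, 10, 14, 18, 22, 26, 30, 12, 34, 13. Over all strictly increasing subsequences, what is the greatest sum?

Let S[i] be the best sum of a strictly increasing subsequence ending at i:
i:       1   2   3   4   5   6   7   8   9  10  11  12
a[i]:   10  11   6  10  14  18  22  26  30  12  34  13
S:      10  21   6  16  35  53  75 101 131  33 165  46
Maximum is 165 (e.g. 10 + 11 + 14 + 18 + 22 + 26 + 30 + 34).

165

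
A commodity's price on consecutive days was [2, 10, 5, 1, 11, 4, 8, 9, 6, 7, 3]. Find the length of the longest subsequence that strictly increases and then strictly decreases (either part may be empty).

6

inc[i] = longest strictly increasing subsequence ending at i; dec[i] = longest strictly decreasing subsequence starting at i:
i:      1  2  3  4  5  6  7  8  9 10 11
a[i]:   2 10  5  1 11  4  8  9  6  7  3
inc:    1  2  2  1  3  2  3  4  3  4  2
dec:    2  4  3  1  4  2  3  3  2  2  1
Best peak at i=5 (value 11): inc=3, dec=4, length 3+4−1 = 6.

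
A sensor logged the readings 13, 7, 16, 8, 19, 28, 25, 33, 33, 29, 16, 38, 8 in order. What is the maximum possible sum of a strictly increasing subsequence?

147

Let S[i] be the best sum of a strictly increasing subsequence ending at i:
i:       1   2   3   4   5   6   7   8   9  10  11  12  13
a[i]:   13   7  16   8  19  28  25  33  33  29  16  38   8
S:      13   7  29  15  48  76  73 109 109 105  31 147  15
Maximum is 147 (e.g. 13 + 16 + 19 + 28 + 33 + 38).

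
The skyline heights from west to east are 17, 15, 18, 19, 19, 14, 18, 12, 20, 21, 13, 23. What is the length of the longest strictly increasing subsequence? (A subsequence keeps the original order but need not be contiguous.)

6

Track the smallest tail for each achievable length (strict):
17 → extends → [17]
15 → replaces 17 → [15]
18 → extends → [15, 18]
19 → extends → [15, 18, 19]
19 → already a tail → [15, 18, 19]
14 → replaces 15 → [14, 18, 19]
18 → already a tail → [14, 18, 19]
12 → replaces 14 → [12, 18, 19]
20 → extends → [12, 18, 19, 20]
21 → extends → [12, 18, 19, 20, 21]
13 → replaces 18 → [12, 13, 19, 20, 21]
23 → extends → [12, 13, 19, 20, 21, 23]
Six tails, so the longest strictly increasing subsequence has length 6 (e.g. 17, 18, 19, 20, 21, 23).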